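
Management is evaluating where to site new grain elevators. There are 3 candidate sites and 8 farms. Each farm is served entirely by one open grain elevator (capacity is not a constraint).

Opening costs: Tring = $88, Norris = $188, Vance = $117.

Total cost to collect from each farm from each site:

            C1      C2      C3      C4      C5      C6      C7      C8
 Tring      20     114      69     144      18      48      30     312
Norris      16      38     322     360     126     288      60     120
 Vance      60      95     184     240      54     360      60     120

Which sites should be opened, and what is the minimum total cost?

For any fixed open set, each farm goes to its cheapest open site; total = fixed + service.
{Tring, Vance}: C1→Tring 20, C2→Vance 95, C3→Tring 69, C4→Tring 144, C5→Tring 18, C6→Tring 48, C7→Tring 30, C8→Vance 120. Service 544; fixed 205; total 749.
{Tring, Norris}: service 483 + fixed 276 = 759
{Tring}: service 755 + fixed 88 = 843
{Tring, Norris, Vance}: service 483 + fixed 393 = 876
No other subset beats 749.

Open Tring and Vance; minimum total cost 749.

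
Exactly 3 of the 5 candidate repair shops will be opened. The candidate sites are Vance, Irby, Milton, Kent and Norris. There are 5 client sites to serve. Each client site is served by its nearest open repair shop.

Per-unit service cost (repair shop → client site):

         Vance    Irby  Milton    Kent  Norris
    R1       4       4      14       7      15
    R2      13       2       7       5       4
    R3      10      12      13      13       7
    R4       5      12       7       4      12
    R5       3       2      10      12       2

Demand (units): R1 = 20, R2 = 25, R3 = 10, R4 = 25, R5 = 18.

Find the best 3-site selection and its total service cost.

With exactly 3 open, each client site uses its cheapest among the chosen.
{Irby, Kent, Norris}: R1→Irby 4·20=80, R2→Irby 2·25=50, R3→Norris 7·10=70, R4→Kent 4·25=100, R5→Irby 2·18=36. Service cost 336.
{Vance, Irby, Norris}: service cost 361
{Vance, Irby, Kent}: service cost 366
Among all 10 size-3 choices, {Irby, Kent, Norris} is lowest.

Choose Irby, Kent and Norris; total service cost 336.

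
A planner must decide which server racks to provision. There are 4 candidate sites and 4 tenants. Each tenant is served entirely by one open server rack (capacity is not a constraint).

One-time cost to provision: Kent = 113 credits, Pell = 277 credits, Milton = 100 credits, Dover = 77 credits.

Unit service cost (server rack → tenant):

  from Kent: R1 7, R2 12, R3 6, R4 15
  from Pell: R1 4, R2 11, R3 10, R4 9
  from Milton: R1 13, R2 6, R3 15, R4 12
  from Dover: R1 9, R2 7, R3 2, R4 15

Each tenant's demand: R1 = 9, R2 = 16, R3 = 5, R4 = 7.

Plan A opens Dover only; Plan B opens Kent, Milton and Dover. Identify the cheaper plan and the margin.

Plan A: {Dover}: R1→Dover 9·9=81, R2→Dover 7·16=112, R3→Dover 2·5=10, R4→Dover 15·7=105. Service 308; fixed 77; total 385.
Plan B: {Kent, Milton, Dover}: R1→Kent 7·9=63, R2→Milton 6·16=96, R3→Dover 2·5=10, R4→Milton 12·7=84. Service 253; fixed 290; total 543.
Difference: |385 − 543| = 158.

Plan A is cheaper by 158.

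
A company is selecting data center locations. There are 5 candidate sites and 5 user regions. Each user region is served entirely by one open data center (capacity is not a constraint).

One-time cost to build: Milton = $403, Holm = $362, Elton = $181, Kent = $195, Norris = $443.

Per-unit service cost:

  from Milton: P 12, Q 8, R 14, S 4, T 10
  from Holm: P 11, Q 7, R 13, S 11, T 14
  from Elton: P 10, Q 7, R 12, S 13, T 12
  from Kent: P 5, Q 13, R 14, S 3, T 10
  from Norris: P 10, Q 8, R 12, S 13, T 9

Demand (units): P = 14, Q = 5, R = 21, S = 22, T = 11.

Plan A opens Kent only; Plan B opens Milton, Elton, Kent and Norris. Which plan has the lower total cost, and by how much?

Plan A is cheaper by 944.

Plan A: {Kent}: P→Kent 5·14=70, Q→Kent 13·5=65, R→Kent 14·21=294, S→Kent 3·22=66, T→Kent 10·11=110. Service 605; fixed 195; total 800.
Plan B: {Milton, Elton, Kent, Norris}: P→Kent 5·14=70, Q→Elton 7·5=35, R→Elton 12·21=252, S→Kent 3·22=66, T→Norris 9·11=99. Service 522; fixed 1222; total 1744.
Difference: |800 − 1744| = 944.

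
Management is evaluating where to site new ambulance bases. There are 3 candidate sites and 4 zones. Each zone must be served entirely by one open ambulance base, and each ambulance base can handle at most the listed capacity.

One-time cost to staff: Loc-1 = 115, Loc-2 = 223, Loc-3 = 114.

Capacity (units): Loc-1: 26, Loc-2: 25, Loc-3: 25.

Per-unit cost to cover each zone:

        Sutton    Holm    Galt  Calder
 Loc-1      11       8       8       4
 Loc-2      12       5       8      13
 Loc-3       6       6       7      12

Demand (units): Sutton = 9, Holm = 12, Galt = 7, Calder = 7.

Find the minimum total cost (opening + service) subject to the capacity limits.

Open {Loc-1, Loc-3}: Sutton→Loc-3 6·9=54, Holm→Loc-3 6·12=72, Galt→Loc-1 8·7=56, Calder→Loc-1 4·7=28.
Loads: Loc-1 carries 14/26, Loc-3 carries 21/25. Service 210; fixed 229; total 439.
Next best feasible plan costs 456.

Minimum total cost: 439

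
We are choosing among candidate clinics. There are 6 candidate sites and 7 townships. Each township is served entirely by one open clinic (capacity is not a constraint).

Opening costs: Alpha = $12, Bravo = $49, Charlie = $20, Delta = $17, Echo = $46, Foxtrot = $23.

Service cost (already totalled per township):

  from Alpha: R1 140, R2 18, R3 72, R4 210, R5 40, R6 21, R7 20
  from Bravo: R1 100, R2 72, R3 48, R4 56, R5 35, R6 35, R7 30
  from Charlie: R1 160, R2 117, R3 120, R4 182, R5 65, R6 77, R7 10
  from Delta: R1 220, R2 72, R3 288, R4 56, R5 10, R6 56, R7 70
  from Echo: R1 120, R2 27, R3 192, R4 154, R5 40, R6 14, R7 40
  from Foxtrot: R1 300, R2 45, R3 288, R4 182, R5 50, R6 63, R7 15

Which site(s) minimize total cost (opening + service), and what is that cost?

Open Alpha, Bravo and Delta; minimum total cost 351.

For any fixed open set, each township goes to its cheapest open site; total = fixed + service.
{Alpha, Bravo, Delta}: R1→Bravo 100, R2→Alpha 18, R3→Bravo 48, R4→Bravo 56, R5→Delta 10, R6→Alpha 21, R7→Alpha 20. Service 273; fixed 78; total 351.
{Alpha, Bravo}: R1→Bravo 100, R2→Alpha 18, R3→Bravo 48, R4→Bravo 56, R5→Bravo 35, R6→Alpha 21, R7→Alpha 20. Service 298; fixed 61; total 359.
{Alpha, Bravo, Charlie, Delta}: service 263 + fixed 98 = 361
{Alpha, Bravo, Charlie, Delta, Echo, Foxtrot}: service 256 + fixed 167 = 423
No other subset beats 351.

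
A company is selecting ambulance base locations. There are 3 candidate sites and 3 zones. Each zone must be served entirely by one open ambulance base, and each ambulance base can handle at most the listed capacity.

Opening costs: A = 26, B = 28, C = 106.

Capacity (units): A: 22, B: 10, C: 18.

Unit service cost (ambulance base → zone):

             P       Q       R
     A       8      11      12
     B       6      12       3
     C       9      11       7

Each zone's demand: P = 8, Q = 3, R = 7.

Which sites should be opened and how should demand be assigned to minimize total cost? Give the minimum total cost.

Minimum total cost: 172

Open {A, B}: P→A 8·8=64, Q→A 11·3=33, R→B 3·7=21.
Loads: A carries 11/22, B carries 7/10. Service 118; fixed 54; total 172.
Next best feasible plan costs 175.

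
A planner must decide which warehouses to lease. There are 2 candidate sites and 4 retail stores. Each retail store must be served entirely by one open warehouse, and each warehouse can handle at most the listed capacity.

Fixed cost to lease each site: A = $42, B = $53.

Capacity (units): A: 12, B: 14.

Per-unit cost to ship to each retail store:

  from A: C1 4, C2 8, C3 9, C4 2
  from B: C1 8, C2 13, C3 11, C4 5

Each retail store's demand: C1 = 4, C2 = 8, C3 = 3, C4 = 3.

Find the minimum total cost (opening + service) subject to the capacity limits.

Minimum total cost: 223

Open {A, B}: C1→A 4·4=16, C2→A 8·8=64, C3→B 11·3=33, C4→B 5·3=15.
Loads: A carries 12/12, B carries 6/14. Service 128; fixed 95; total 223.
Next best feasible plan costs 230.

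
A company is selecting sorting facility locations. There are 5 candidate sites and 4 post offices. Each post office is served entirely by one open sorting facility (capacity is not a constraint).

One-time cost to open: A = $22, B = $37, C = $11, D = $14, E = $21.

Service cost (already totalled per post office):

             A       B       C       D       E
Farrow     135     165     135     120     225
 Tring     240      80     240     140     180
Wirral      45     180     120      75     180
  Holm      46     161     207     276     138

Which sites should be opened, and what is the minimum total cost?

Open A, B and D; minimum total cost 364.

For any fixed open set, each post office goes to its cheapest open site; total = fixed + service.
{A, B, D}: Farrow→D 120, Tring→B 80, Wirral→A 45, Holm→A 46. Service 291; fixed 73; total 364.
{A, B}: Farrow→A 135, Tring→B 80, Wirral→A 45, Holm→A 46. Service 306; fixed 59; total 365.
{A, B, C, D}: service 291 + fixed 84 = 375
{A, B, C, D, E}: Farrow→D 120, Tring→B 80, Wirral→A 45, Holm→A 46. Service 291; fixed 105; total 396.
No other subset beats 364.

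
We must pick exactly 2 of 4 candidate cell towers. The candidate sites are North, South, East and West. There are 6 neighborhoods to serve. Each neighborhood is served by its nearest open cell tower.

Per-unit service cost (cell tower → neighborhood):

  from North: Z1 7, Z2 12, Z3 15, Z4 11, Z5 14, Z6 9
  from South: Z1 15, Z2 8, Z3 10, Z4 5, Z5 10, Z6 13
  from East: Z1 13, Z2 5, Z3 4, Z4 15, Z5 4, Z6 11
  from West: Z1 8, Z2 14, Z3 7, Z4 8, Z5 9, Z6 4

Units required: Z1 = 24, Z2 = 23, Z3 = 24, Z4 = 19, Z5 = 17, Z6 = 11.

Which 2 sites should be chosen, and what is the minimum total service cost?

Choose East and West; total service cost 667.

With exactly 2 open, each neighborhood uses its cheapest among the chosen.
{East, West}: Z1→West 8·24=192, Z2→East 5·23=115, Z3→East 4·24=96, Z4→West 8·19=152, Z5→East 4·17=68, Z6→West 4·11=44. Service cost 667.
{North, East}: service cost 755
{South, East}: service cost 807
Among all 6 size-2 choices, {East, West} is lowest.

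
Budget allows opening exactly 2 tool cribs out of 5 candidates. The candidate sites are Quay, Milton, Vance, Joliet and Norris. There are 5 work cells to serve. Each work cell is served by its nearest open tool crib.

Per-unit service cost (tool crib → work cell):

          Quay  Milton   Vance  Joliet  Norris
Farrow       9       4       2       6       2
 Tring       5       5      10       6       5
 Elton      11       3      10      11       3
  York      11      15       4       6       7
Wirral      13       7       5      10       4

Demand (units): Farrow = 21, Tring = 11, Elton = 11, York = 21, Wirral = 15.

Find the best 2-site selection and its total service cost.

With exactly 2 open, each work cell uses its cheapest among the chosen.
{Vance, Norris}: Farrow→Vance 2·21=42, Tring→Norris 5·11=55, Elton→Norris 3·11=33, York→Vance 4·21=84, Wirral→Norris 4·15=60. Service cost 274.
{Milton, Vance}: service cost 289
{Joliet, Norris}: service cost 316
Among all 10 size-2 choices, {Vance, Norris} is lowest.

Choose Vance and Norris; total service cost 274.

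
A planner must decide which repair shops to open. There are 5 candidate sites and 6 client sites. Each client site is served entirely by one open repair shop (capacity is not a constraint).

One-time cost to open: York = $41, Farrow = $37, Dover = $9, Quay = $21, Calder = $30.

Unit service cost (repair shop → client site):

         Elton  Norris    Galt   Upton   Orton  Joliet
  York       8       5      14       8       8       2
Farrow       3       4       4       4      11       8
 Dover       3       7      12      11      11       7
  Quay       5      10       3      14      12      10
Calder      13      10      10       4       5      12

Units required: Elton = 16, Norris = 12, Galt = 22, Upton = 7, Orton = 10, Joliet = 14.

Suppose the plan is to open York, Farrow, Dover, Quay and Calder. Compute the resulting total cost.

Each client site is assigned to its cheapest site among the open ones.
{York, Farrow, Dover, Quay, Calder}: Elton→Farrow 3·16=48, Norris→Farrow 4·12=48, Galt→Quay 3·22=66, Upton→Farrow 4·7=28, Orton→Calder 5·10=50, Joliet→York 2·14=28. Service 268; fixed 138; total 406.

Total cost: 406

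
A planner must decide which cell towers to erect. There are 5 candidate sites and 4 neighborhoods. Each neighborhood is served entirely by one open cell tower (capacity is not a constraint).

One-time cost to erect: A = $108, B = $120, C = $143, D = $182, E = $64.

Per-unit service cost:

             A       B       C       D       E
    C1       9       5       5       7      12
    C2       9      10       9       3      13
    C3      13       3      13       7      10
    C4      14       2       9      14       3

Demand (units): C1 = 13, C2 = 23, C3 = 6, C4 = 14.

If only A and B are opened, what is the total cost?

Total cost: 546

Each neighborhood is assigned to its cheapest site among the open ones.
{A, B}: C1→B 5·13=65, C2→A 9·23=207, C3→B 3·6=18, C4→B 2·14=28. Service 318; fixed 228; total 546.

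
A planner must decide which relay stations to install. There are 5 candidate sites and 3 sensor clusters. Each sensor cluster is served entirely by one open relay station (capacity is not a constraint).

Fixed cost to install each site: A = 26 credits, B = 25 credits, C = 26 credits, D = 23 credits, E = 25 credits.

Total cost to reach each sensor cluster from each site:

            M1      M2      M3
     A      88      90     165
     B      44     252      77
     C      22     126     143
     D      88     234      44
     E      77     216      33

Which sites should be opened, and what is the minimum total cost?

For any fixed open set, each sensor cluster goes to its cheapest open site; total = fixed + service.
{A, C, E}: M1→C 22, M2→A 90, M3→E 33. Service 145; fixed 77; total 222.
{A, C, D}: service 156 + fixed 75 = 231
{C, E}: service 181 + fixed 51 = 232
{A, B, C, D, E}: service 145 + fixed 125 = 270
No other subset beats 222.

Open A, C and E; minimum total cost 222.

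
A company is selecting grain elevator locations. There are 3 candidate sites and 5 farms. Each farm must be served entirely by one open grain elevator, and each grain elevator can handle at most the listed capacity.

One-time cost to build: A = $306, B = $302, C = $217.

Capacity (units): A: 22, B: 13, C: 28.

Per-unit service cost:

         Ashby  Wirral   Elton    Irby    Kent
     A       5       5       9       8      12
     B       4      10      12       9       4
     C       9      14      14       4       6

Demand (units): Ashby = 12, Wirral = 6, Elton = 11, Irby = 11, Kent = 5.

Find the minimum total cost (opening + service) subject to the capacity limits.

Open {A, C}: Ashby→C 9·12=108, Wirral→A 5·6=30, Elton→A 9·11=99, Irby→C 4·11=44, Kent→C 6·5=30.
Loads: A carries 17/22, C carries 28/28. Service 311; fixed 523; total 834.
Next best feasible plan costs 841.

Minimum total cost: 834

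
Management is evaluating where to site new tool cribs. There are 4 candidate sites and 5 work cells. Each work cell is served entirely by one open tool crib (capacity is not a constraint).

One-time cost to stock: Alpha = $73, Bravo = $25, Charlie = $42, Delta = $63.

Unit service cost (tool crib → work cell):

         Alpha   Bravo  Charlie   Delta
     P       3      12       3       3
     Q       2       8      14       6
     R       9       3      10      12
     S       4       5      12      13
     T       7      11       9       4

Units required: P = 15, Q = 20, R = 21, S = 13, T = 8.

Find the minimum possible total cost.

Minimum total cost: 354

For any fixed open set, each work cell goes to its cheapest open site; total = fixed + service.
{Alpha, Bravo}: P→Alpha 3·15=45, Q→Alpha 2·20=40, R→Bravo 3·21=63, S→Alpha 4·13=52, T→Alpha 7·8=56. Service 256; fixed 98; total 354.
{Alpha, Bravo, Delta}: service 232 + fixed 161 = 393
{Alpha, Bravo, Charlie}: P→Alpha 3·15=45, Q→Alpha 2·20=40, R→Bravo 3·21=63, S→Alpha 4·13=52, T→Alpha 7·8=56. Service 256; fixed 140; total 396.
{Alpha, Bravo, Charlie, Delta}: service 232 + fixed 203 = 435
No other subset beats 354.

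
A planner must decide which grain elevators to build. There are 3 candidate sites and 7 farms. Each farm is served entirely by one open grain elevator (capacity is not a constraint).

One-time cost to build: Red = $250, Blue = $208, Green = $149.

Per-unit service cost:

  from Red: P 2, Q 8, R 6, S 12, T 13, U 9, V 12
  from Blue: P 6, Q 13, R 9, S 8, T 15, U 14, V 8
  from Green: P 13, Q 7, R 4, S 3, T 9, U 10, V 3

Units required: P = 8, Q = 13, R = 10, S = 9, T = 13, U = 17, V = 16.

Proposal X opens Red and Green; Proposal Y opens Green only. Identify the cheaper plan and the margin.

Proposal X: {Red, Green}: P→Red 2·8=16, Q→Green 7·13=91, R→Green 4·10=40, S→Green 3·9=27, T→Green 9·13=117, U→Red 9·17=153, V→Green 3·16=48. Service 492; fixed 399; total 891.
Proposal Y: {Green}: P→Green 13·8=104, Q→Green 7·13=91, R→Green 4·10=40, S→Green 3·9=27, T→Green 9·13=117, U→Green 10·17=170, V→Green 3·16=48. Service 597; fixed 149; total 746.
Difference: |891 − 746| = 145.

Proposal Y is cheaper by 145.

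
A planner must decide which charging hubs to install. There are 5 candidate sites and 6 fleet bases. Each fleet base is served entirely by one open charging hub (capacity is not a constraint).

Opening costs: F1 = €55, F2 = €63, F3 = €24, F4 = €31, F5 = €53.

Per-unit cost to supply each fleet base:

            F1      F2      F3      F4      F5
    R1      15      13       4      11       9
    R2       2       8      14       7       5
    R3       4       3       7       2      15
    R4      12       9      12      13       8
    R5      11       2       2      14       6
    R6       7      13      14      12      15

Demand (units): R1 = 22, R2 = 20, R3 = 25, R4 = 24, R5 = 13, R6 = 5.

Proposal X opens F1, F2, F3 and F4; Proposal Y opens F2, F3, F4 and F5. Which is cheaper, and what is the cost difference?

Proposal X is cheaper by 59.

Proposal X: {F1, F2, F3, F4}: R1→F3 4·22=88, R2→F1 2·20=40, R3→F4 2·25=50, R4→F2 9·24=216, R5→F2 2·13=26, R6→F1 7·5=35. Service 455; fixed 173; total 628.
Proposal Y: {F2, F3, F4, F5}: R1→F3 4·22=88, R2→F5 5·20=100, R3→F4 2·25=50, R4→F5 8·24=192, R5→F2 2·13=26, R6→F4 12·5=60. Service 516; fixed 171; total 687.
Difference: |628 − 687| = 59.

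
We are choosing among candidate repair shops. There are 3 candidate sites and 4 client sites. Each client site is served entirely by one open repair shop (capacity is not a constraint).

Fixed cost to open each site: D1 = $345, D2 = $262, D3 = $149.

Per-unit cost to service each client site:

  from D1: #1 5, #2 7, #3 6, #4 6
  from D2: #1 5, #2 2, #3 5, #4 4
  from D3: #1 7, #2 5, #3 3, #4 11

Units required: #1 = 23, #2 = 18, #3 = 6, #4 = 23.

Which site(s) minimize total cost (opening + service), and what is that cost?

Open D2 only; minimum total cost 535.

For any fixed open set, each client site goes to its cheapest open site; total = fixed + service.
{D2}: #1→D2 5·23=115, #2→D2 2·18=36, #3→D2 5·6=30, #4→D2 4·23=92. Service 273; fixed 262; total 535.
{D3}: #1→D3 7·23=161, #2→D3 5·18=90, #3→D3 3·6=18, #4→D3 11·23=253. Service 522; fixed 149; total 671.
{D2, D3}: service 261 + fixed 411 = 672
{D1, D2, D3}: service 261 + fixed 756 = 1017
No other subset beats 535.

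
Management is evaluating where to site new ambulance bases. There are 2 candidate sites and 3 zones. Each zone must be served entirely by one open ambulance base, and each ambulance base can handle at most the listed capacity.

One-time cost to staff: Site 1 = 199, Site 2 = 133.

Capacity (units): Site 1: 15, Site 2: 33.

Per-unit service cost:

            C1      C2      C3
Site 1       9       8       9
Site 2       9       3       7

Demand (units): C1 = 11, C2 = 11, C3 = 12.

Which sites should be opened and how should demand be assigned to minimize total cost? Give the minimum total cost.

Open {Site 1, Site 2}: C1→Site 1 9·11=99, C2→Site 2 3·11=33, C3→Site 2 7·12=84.
Loads: Site 1 carries 11/15, Site 2 carries 23/33. Service 216; fixed 332; total 548.
Next best feasible plan costs 572.

Minimum total cost: 548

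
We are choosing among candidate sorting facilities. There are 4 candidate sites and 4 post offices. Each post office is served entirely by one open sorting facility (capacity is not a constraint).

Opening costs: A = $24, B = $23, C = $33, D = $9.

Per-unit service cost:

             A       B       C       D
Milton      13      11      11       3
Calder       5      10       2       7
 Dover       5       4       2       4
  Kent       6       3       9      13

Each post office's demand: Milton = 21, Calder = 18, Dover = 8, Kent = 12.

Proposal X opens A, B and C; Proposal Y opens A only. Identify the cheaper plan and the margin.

Proposal X: {A, B, C}: Milton→B 11·21=231, Calder→C 2·18=36, Dover→C 2·8=16, Kent→B 3·12=36. Service 319; fixed 80; total 399.
Proposal Y: {A}: Milton→A 13·21=273, Calder→A 5·18=90, Dover→A 5·8=40, Kent→A 6·12=72. Service 475; fixed 24; total 499.
Difference: |399 − 499| = 100.

Proposal X is cheaper by 100.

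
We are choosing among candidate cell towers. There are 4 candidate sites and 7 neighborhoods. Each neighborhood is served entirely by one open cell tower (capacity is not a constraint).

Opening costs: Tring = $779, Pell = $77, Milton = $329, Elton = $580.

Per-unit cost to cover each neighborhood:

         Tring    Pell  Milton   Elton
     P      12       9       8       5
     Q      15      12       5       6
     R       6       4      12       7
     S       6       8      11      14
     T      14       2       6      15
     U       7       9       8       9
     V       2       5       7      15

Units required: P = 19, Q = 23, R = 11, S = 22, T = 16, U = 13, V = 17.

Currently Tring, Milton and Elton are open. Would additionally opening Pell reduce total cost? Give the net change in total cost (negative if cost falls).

Yes — net change −9 (cost falls by 9).

Current service cost with {Tring, Milton, Elton}: 629.
Adding Pell: each neighborhood re-picks its cheapest; new service cost 543, saving 86.
Extra fixed cost: 77. Net change = 77 − 86 = -9.
(Totals: 2317 → 2308.)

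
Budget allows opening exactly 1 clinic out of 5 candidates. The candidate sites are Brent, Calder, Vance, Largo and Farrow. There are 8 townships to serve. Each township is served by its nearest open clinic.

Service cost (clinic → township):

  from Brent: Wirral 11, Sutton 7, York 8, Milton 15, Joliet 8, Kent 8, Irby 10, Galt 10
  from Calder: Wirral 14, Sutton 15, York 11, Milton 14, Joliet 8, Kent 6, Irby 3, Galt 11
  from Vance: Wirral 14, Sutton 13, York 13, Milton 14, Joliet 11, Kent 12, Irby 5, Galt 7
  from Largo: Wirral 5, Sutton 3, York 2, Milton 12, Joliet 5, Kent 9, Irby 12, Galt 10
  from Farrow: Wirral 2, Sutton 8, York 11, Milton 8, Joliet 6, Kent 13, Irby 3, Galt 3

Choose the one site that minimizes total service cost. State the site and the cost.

With exactly 1 open, each township uses its cheapest among the chosen.
{Farrow}: Wirral→Farrow 2, Sutton→Farrow 8, York→Farrow 11, Milton→Farrow 8, Joliet→Farrow 6, Kent→Farrow 13, Irby→Farrow 3, Galt→Farrow 3. Service cost 54.
{Largo}: service cost 58
{Brent}: service cost 77
Among all 5 size-1 choices, {Farrow} is lowest.

Choose Farrow only; total service cost 54.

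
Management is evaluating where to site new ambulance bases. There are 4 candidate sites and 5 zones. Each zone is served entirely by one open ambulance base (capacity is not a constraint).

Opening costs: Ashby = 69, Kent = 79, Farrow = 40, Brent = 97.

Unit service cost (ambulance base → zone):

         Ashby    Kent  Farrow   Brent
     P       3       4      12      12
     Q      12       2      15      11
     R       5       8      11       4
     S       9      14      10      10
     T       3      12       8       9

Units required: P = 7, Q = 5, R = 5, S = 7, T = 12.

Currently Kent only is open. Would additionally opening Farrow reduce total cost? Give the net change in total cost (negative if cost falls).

Yes — net change −36 (cost falls by 36).

Current service cost with {Kent}: 320.
Adding Farrow: each zone re-picks its cheapest; new service cost 244, saving 76.
Extra fixed cost: 40. Net change = 40 − 76 = -36.
(Totals: 399 → 363.)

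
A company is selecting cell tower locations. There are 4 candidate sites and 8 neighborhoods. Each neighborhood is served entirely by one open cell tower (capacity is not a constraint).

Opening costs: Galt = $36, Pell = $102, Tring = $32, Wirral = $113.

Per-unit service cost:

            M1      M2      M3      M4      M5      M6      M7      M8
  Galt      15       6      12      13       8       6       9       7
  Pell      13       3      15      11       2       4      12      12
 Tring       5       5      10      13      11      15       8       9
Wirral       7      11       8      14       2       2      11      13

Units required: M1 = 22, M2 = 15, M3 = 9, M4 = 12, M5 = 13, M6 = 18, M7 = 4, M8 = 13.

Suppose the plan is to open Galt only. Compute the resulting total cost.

Total cost: 1059

Each neighborhood is assigned to its cheapest site among the open ones.
{Galt}: M1→Galt 15·22=330, M2→Galt 6·15=90, M3→Galt 12·9=108, M4→Galt 13·12=156, M5→Galt 8·13=104, M6→Galt 6·18=108, M7→Galt 9·4=36, M8→Galt 7·13=91. Service 1023; fixed 36; total 1059.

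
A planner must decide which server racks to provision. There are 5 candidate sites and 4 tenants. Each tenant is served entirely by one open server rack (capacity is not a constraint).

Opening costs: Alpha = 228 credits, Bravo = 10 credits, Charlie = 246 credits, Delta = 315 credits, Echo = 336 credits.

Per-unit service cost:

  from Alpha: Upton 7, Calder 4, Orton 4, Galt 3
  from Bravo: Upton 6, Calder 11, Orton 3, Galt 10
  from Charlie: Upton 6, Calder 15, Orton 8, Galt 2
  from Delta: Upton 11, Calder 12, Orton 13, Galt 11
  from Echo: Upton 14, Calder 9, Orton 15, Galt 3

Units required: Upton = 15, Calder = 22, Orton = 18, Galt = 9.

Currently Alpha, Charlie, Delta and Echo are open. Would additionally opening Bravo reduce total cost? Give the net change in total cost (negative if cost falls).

Current service cost with {Alpha, Charlie, Delta, Echo}: 268.
Adding Bravo: each tenant re-picks its cheapest; new service cost 250, saving 18.
Extra fixed cost: 10. Net change = 10 − 18 = -8.
(Totals: 1393 → 1385.)

Yes — net change −8 (cost falls by 8).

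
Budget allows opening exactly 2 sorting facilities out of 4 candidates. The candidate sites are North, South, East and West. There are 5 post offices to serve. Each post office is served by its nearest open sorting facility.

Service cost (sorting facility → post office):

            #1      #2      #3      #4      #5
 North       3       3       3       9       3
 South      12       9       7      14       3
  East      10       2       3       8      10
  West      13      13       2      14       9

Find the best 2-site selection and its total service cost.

With exactly 2 open, each post office uses its cheapest among the chosen.
{North, East}: #1→North 3, #2→East 2, #3→North 3, #4→East 8, #5→North 3. Service cost 19.
{North, West}: service cost 20
{North, South}: service cost 21
Among all 6 size-2 choices, {North, East} is lowest.

Choose North and East; total service cost 19.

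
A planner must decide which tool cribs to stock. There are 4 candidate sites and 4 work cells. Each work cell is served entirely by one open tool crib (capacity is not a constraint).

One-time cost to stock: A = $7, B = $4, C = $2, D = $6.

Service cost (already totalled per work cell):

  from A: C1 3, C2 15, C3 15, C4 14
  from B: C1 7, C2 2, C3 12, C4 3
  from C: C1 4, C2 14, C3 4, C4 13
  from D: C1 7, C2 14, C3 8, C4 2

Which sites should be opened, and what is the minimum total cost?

Open B and C; minimum total cost 19.

For any fixed open set, each work cell goes to its cheapest open site; total = fixed + service.
{B, C}: C1→C 4, C2→B 2, C3→C 4, C4→B 3. Service 13; fixed 6; total 19.
{B, C, D}: service 12 + fixed 12 = 24
{A, B, C}: service 12 + fixed 13 = 25
{A, B, C, D}: service 11 + fixed 19 = 30
(All 15 nonempty subsets were checked; B and C is lowest.)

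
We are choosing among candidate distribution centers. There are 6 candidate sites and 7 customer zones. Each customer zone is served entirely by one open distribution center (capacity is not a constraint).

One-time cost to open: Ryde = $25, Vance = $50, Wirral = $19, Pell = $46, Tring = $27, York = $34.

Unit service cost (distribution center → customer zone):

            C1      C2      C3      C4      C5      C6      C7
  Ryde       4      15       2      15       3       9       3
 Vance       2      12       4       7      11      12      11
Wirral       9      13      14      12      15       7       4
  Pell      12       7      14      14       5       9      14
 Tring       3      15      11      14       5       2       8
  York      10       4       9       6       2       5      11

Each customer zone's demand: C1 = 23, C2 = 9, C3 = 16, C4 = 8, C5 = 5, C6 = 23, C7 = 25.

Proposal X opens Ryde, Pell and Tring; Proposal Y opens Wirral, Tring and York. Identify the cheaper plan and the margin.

Proposal X is cheaper by 23.

Proposal X: {Ryde, Pell, Tring}: C1→Tring 3·23=69, C2→Pell 7·9=63, C3→Ryde 2·16=32, C4→Pell 14·8=112, C5→Ryde 3·5=15, C6→Tring 2·23=46, C7→Ryde 3·25=75. Service 412; fixed 98; total 510.
Proposal Y: {Wirral, Tring, York}: C1→Tring 3·23=69, C2→York 4·9=36, C3→York 9·16=144, C4→York 6·8=48, C5→York 2·5=10, C6→Tring 2·23=46, C7→Wirral 4·25=100. Service 453; fixed 80; total 533.
Difference: |510 − 533| = 23.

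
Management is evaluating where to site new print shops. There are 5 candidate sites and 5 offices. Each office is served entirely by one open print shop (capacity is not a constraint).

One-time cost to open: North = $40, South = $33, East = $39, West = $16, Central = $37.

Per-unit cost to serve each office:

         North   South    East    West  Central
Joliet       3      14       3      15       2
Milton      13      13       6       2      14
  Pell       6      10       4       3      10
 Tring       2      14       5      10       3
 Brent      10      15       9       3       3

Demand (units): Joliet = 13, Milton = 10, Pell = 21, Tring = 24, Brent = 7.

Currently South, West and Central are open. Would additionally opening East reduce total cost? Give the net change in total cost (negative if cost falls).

No — net change +39 (cost rises by 39).

Current service cost with {South, West, Central}: 202.
Adding East: each office re-picks its cheapest; new service cost 202, saving 0.
Extra fixed cost: 39. Net change = 39 − 0 = 39.
(Totals: 288 → 327.)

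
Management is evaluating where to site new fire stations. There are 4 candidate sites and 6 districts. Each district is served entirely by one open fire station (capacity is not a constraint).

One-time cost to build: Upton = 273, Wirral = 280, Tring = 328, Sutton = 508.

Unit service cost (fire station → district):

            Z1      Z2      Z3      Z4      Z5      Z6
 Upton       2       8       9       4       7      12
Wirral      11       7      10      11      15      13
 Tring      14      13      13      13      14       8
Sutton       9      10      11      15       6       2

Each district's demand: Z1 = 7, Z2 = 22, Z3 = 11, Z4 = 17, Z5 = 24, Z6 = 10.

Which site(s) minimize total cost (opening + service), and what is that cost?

For any fixed open set, each district goes to its cheapest open site; total = fixed + service.
{Upton}: Z1→Upton 2·7=14, Z2→Upton 8·22=176, Z3→Upton 9·11=99, Z4→Upton 4·17=68, Z5→Upton 7·24=168, Z6→Upton 12·10=120. Service 645; fixed 273; total 918.
{Upton, Wirral}: service 623 + fixed 553 = 1176
{Upton, Tring}: service 605 + fixed 601 = 1206
{Upton, Wirral, Tring, Sutton}: service 499 + fixed 1389 = 1888
No other subset beats 918.

Open Upton only; minimum total cost 918.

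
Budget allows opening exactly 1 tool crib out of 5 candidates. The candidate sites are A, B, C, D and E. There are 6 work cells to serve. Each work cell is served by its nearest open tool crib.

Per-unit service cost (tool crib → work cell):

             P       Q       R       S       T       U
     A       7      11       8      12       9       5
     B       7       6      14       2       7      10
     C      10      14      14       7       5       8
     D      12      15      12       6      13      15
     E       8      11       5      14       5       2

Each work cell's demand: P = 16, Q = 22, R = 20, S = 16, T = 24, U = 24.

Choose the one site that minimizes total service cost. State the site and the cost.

With exactly 1 open, each work cell uses its cheapest among the chosen.
{E}: P→E 8·16=128, Q→E 11·22=242, R→E 5·20=100, S→E 14·16=224, T→E 5·24=120, U→E 2·24=48. Service cost 862.
{B}: service cost 964
{A}: service cost 1042
Among all 5 size-1 choices, {E} is lowest.

Choose E only; total service cost 862.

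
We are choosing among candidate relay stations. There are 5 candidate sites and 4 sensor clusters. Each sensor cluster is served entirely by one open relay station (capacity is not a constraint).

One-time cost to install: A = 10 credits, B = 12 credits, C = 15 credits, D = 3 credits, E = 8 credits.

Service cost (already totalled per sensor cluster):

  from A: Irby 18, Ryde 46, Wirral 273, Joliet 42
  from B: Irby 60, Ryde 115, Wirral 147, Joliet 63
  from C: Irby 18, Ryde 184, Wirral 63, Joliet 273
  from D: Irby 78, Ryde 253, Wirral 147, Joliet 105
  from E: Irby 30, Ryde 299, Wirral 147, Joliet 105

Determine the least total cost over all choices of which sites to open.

Minimum total cost: 194

For any fixed open set, each sensor cluster goes to its cheapest open site; total = fixed + service.
{A, C}: Irby→A 18, Ryde→A 46, Wirral→C 63, Joliet→A 42. Service 169; fixed 25; total 194.
{A, C, D}: service 169 + fixed 28 = 197
{A, C, E}: service 169 + fixed 33 = 202
{A, B, C, D, E}: service 169 + fixed 48 = 217
No other subset beats 194.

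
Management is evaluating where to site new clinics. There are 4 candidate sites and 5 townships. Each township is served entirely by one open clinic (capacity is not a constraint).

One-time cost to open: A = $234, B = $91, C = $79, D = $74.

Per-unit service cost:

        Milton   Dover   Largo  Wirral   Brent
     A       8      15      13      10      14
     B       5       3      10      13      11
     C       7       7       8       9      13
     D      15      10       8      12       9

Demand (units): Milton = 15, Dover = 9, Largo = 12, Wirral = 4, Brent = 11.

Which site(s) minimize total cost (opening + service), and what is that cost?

Open B only; minimum total cost 486.

For any fixed open set, each township goes to its cheapest open site; total = fixed + service.
{B}: Milton→B 5·15=75, Dover→B 3·9=27, Largo→B 10·12=120, Wirral→B 13·4=52, Brent→B 11·11=121. Service 395; fixed 91; total 486.
{B, D}: Milton→B 5·15=75, Dover→B 3·9=27, Largo→D 8·12=96, Wirral→D 12·4=48, Brent→D 9·11=99. Service 345; fixed 165; total 510.
{C}: Milton→C 7·15=105, Dover→C 7·9=63, Largo→C 8·12=96, Wirral→C 9·4=36, Brent→C 13·11=143. Service 443; fixed 79; total 522.
{A, B, C, D}: Milton→B 5·15=75, Dover→B 3·9=27, Largo→C 8·12=96, Wirral→C 9·4=36, Brent→D 9·11=99. Service 333; fixed 478; total 811.
(All 15 nonempty subsets were checked; B only is lowest.)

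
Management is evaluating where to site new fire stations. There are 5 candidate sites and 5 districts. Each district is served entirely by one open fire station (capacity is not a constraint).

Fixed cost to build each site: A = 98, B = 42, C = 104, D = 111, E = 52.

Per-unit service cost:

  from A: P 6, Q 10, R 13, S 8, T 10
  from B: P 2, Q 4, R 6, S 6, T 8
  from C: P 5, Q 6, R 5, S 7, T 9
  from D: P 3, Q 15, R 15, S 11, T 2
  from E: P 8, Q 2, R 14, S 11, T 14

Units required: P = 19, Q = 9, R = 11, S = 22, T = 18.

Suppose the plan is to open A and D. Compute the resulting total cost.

Total cost: 711

Each district is assigned to its cheapest site among the open ones.
{A, D}: P→D 3·19=57, Q→A 10·9=90, R→A 13·11=143, S→A 8·22=176, T→D 2·18=36. Service 502; fixed 209; total 711.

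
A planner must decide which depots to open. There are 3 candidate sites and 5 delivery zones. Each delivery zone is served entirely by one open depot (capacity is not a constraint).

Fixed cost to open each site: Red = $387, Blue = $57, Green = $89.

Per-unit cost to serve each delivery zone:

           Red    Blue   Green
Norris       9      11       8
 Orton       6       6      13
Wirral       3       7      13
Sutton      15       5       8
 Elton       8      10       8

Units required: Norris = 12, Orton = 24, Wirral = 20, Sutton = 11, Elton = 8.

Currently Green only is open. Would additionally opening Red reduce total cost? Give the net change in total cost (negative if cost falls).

No — net change +19 (cost rises by 19).

Current service cost with {Green}: 820.
Adding Red: each delivery zone re-picks its cheapest; new service cost 452, saving 368.
Extra fixed cost: 387. Net change = 387 − 368 = 19.
(Totals: 909 → 928.)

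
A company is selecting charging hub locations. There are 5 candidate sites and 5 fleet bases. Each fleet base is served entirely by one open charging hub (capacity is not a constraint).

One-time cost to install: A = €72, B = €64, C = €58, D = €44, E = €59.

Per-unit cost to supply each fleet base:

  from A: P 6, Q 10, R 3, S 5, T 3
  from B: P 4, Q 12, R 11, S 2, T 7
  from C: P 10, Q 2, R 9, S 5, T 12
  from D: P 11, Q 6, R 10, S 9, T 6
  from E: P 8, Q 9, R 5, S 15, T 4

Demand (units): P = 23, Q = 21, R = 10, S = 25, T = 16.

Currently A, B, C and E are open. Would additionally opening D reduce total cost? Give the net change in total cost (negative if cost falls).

No — net change +44 (cost rises by 44).

Current service cost with {A, B, C, E}: 262.
Adding D: each fleet base re-picks its cheapest; new service cost 262, saving 0.
Extra fixed cost: 44. Net change = 44 − 0 = 44.
(Totals: 515 → 559.)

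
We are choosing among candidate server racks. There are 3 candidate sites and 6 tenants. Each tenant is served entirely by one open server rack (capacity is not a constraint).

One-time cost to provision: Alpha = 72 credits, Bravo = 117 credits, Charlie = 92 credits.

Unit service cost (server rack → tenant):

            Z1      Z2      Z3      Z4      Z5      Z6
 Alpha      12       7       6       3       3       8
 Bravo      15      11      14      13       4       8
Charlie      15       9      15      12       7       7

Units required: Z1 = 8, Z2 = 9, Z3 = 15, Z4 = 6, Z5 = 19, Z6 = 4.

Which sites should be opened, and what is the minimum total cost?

For any fixed open set, each tenant goes to its cheapest open site; total = fixed + service.
{Alpha}: Z1→Alpha 12·8=96, Z2→Alpha 7·9=63, Z3→Alpha 6·15=90, Z4→Alpha 3·6=18, Z5→Alpha 3·19=57, Z6→Alpha 8·4=32. Service 356; fixed 72; total 428.
{Alpha, Charlie}: service 352 + fixed 164 = 516
{Alpha, Bravo}: service 356 + fixed 189 = 545
{Alpha, Bravo, Charlie}: Z1→Alpha 12·8=96, Z2→Alpha 7·9=63, Z3→Alpha 6·15=90, Z4→Alpha 3·6=18, Z5→Alpha 3·19=57, Z6→Charlie 7·4=28. Service 352; fixed 281; total 633.
No other subset beats 428.

Open Alpha only; minimum total cost 428.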